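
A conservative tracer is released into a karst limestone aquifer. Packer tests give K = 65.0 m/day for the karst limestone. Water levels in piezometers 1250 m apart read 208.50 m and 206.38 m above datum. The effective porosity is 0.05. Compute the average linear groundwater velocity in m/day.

2.20

Hydraulic gradient i = (208.50 − 206.38) / 1250 = 2.12 / 1250 = 0.001696.
Darcy flux q = K · i = 65.00 × 0.001696 = 0.1102 m/day.
Seepage velocity v = q / n_e = 0.1102 / 0.05 = 2.205 m/day.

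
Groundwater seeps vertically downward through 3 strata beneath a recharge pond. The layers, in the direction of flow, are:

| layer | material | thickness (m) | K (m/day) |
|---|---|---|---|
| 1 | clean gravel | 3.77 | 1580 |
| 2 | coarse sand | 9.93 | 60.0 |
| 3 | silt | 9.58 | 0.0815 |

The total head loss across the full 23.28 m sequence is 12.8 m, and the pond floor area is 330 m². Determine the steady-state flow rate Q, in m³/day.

Flow is perpendicular to layering, so the layers act in series and the equivalent K is the thickness-weighted harmonic mean.
Total thickness L = 3.77 + 9.93 + 9.58 = 23.28 m.
Σ(b_i/K_i) = 3.77/1580 + 9.93/60.0 + 9.58/0.0815 = 117.7 d.
K_eq = L / Σ(b_i/K_i) = 23.28 / 117.7 = 0.1978 m/day.
Q = K_eq · A · (Δh/L) = 0.1978 × 330 × (12.8/23.28) = 35.88 m³/day.

35.9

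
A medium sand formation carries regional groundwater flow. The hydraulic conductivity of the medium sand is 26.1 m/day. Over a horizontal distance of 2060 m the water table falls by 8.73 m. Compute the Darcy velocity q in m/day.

0.111

Hydraulic gradient i = Δh / L = 8.73 / 2060 = 0.004238.
Specific discharge q = K · i = 26.10 × 0.004238 = 0.1106 m/day.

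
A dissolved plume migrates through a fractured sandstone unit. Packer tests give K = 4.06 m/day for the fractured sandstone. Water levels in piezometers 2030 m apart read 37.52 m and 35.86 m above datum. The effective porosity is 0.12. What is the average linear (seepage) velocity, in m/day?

0.0277

Hydraulic gradient i = (37.52 − 35.86) / 2030 = 1.66 / 2030 = 0.0008177.
Darcy flux q = K · i = 4.060 × 0.0008177 = 0.003320 m/day.
Seepage velocity v = q / n_e = 0.003320 / 0.12 = 0.02767 m/day.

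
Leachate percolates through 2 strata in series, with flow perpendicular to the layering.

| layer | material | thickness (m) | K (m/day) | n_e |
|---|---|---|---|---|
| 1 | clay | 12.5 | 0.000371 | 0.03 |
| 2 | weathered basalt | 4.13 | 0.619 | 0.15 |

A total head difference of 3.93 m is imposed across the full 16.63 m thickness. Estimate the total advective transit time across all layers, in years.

23.3

With flow normal to the layers, continuity requires the same specific discharge q through every layer.
Σ(b_i/K_i) = 12.5/0.000371 + 4.13/0.619 = 33699 d.
q = Δh / Σ(b_i/K_i) = 3.93 / 33699 = 0.0001166 m/day.
In each layer the seepage velocity is v_i = q/n_i, so the layer transit time is t_i = b_i·n_i / q:
  layer 1 (clay): t_1 = 12.5 × 0.03 / 0.0001166 = 3216 d
  layer 2 (weathered basalt): t_2 = 4.13 × 0.15 / 0.0001166 = 5312 d
Total t = Σ t_i = 8528 days = 23.35 years.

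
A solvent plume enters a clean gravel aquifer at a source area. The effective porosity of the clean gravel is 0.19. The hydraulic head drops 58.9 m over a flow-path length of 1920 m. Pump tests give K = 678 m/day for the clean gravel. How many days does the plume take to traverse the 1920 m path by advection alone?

17.5

Hydraulic gradient i = Δh / L = 58.9 / 1920 = 0.03068.
Darcy flux q = K · i = 678.0 × 0.03068 = 20.80 m/day.
Seepage velocity v = q / n_e = 20.80 / 0.19 = 109.5 m/day.
Travel time t = L / v = 1920 / 109.5 = 17.54 days.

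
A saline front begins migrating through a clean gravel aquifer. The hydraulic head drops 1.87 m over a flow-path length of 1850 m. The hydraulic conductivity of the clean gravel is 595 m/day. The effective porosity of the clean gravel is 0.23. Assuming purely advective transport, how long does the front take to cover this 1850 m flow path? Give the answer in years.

1.94

Hydraulic gradient i = Δh / L = 1.87 / 1850 = 0.001011.
Darcy flux q = K · i = 595.0 × 0.001011 = 0.6014 m/day.
Seepage velocity v = q / n_e = 0.6014 / 0.23 = 2.615 m/day.
Travel time t = L / v = 1850 / 2.615 = 707.5 days = 1.937 years.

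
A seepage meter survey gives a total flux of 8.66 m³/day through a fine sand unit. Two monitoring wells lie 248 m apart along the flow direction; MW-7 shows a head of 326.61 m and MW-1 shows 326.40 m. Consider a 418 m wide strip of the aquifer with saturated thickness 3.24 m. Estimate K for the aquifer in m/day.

7.55

Cross-sectional area A = 418 × 3.24 = 1354 m².
Hydraulic gradient i = (326.61 − 326.40) / 248 = 0.21 / 248 = 0.0008468.
From Q = K·A·i, K = Q / (A·i) = 8.66 / (1354 × 0.0008468) = 7.551 m/day.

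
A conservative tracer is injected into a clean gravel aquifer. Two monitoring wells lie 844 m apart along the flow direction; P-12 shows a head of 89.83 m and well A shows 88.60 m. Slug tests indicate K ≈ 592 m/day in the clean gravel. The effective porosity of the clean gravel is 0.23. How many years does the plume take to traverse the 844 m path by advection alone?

Hydraulic gradient i = (89.83 − 88.60) / 844 = 1.23 / 844 = 0.001457.
Darcy flux q = K · i = 592.0 × 0.001457 = 0.8627 m/day.
Seepage velocity v = q / n_e = 0.8627 / 0.23 = 3.751 m/day.
Travel time t = L / v = 844 / 3.751 = 225.0 days = 0.6160 years.

0.616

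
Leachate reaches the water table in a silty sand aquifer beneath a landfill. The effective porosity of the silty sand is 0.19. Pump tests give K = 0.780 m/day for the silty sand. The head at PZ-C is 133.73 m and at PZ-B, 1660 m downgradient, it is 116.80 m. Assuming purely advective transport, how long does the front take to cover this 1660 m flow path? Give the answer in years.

109

Hydraulic gradient i = (133.73 − 116.80) / 1660 = 16.93 / 1660 = 0.01020.
Darcy flux q = K · i = 0.7800 × 0.01020 = 0.007955 m/day.
Seepage velocity v = q / n_e = 0.007955 / 0.19 = 0.04187 m/day.
Travel time t = L / v = 1660 / 0.04187 = 39648 days = 108.5 years.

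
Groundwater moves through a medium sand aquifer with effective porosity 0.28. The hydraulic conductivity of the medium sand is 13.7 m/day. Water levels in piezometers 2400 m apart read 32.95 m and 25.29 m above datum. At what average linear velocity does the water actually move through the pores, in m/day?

Hydraulic gradient i = (32.95 − 25.29) / 2400 = 7.66 / 2400 = 0.003192.
Darcy flux q = K · i = 13.70 × 0.003192 = 0.04373 m/day.
Seepage velocity v = q / n_e = 0.04373 / 0.28 = 0.1562 m/day.

0.156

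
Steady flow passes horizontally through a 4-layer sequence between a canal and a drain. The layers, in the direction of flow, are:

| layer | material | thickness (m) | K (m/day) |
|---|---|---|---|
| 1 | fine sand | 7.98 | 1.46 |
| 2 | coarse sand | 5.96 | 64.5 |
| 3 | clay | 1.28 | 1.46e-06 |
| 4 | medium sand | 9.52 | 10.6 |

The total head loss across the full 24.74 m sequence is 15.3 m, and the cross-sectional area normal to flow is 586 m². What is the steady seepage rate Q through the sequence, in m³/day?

0.0102

Flow is perpendicular to layering, so the layers act in series and the equivalent K is the thickness-weighted harmonic mean.
Total thickness L = 7.98 + 5.96 + 1.28 + 9.52 = 24.74 m.
Σ(b_i/K_i) = 7.98/1.46 + 5.96/64.5 + 1.28/1.46e-06 + 9.52/10.6 = 8.767e+05 d.
K_eq = L / Σ(b_i/K_i) = 24.74 / 8.767e+05 = 2.822e-05 m/day.
Q = K_eq · A · (Δh/L) = 2.822e-05 × 586 × (15.3/24.74) = 0.01023 m³/day.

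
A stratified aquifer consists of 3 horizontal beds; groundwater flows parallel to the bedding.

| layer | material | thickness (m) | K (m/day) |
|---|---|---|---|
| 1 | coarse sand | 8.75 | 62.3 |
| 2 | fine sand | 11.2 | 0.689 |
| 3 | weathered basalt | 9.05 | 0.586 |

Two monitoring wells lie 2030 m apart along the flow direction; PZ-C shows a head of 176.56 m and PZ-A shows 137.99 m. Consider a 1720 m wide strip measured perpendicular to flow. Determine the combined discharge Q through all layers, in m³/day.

18200

Flow is parallel to layering, so each bed carries its own Darcy discharge and the transmissivities add.
Σ(K_i·b_i) = 62.3×8.75 + 0.689×11.2 + 0.586×9.05 = 558.1 m²/day.
Hydraulic gradient i = (176.56 − 137.99) / 2030 = 38.57 / 2030 = 0.01900.
Q = Σ(K_i·b_i) · W · i = 558.1 × 1720 × 0.01900 = 18240 m³/day.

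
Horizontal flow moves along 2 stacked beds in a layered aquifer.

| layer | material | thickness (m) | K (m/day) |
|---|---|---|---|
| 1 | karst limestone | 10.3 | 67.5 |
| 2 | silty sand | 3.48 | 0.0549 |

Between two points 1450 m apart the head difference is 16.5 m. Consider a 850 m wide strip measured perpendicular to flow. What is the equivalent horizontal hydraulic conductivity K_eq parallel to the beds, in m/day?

50.5

Flow is parallel to layering, so each bed carries its own Darcy discharge and the transmissivities add.
Σ(K_i·b_i) = 67.5×10.3 + 0.0549×3.48 = 695.4 m²/day.
Total thickness b = 13.78 m, so K_eq = Σ(K_i·b_i)/b = 50.47 m/day.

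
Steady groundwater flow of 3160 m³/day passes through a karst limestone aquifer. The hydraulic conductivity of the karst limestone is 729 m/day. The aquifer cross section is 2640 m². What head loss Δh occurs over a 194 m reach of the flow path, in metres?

0.319

From Q = K·A·i, i = Q / (K·A) = 3160 / (729.0 × 2640) = 0.001642.
Head loss Δh = i · L = 0.001642 × 194 = 0.3185 m.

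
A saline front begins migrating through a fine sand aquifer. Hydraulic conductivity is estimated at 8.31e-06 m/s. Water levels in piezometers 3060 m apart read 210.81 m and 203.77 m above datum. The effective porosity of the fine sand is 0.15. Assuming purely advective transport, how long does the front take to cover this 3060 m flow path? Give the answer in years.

761

Convert K: 8.31e-06 m/s × 86400 = 0.7180 m/day.
Hydraulic gradient i = (210.81 − 203.77) / 3060 = 7.04 / 3060 = 0.002301.
Darcy flux q = K · i = 0.7180 × 0.002301 = 0.001652 m/day.
Seepage velocity v = q / n_e = 0.001652 / 0.15 = 0.01101 m/day.
Travel time t = L / v = 3060 / 0.01101 = 2.779e+05 days = 760.8 years.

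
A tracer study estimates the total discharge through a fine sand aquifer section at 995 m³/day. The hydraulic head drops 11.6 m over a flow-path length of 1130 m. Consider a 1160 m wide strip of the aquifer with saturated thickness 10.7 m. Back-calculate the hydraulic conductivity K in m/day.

Cross-sectional area A = 1160 × 10.7 = 12412 m².
Hydraulic gradient i = Δh / L = 11.6 / 1130 = 0.01027.
From Q = K·A·i, K = Q / (A·i) = 995 / (12412 × 0.01027) = 7.809 m/day.

7.81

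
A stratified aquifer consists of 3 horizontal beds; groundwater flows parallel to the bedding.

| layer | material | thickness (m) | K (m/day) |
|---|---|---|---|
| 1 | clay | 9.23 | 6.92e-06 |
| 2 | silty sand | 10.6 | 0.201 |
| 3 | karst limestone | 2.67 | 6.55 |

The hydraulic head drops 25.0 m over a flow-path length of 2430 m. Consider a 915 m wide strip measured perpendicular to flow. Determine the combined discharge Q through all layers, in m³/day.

Flow is parallel to layering, so each bed carries its own Darcy discharge and the transmissivities add.
Σ(K_i·b_i) = 6.92e-06×9.23 + 0.201×10.6 + 6.55×2.67 = 19.62 m²/day.
Hydraulic gradient i = Δh / L = 25.0 / 2430 = 0.01029.
Q = Σ(K_i·b_i) · W · i = 19.62 × 915 × 0.01029 = 184.7 m³/day.

185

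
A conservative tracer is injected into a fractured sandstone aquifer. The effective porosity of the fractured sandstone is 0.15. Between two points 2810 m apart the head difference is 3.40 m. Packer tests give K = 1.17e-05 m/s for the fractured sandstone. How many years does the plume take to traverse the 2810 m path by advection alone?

Convert K: 1.17e-05 m/s × 86400 = 1.011 m/day.
Hydraulic gradient i = Δh / L = 3.40 / 2810 = 0.001210.
Darcy flux q = K · i = 1.011 × 0.001210 = 0.001223 m/day.
Seepage velocity v = q / n_e = 0.001223 / 0.15 = 0.008154 m/day.
Travel time t = L / v = 2810 / 0.008154 = 3.446e+05 days = 943.5 years.

943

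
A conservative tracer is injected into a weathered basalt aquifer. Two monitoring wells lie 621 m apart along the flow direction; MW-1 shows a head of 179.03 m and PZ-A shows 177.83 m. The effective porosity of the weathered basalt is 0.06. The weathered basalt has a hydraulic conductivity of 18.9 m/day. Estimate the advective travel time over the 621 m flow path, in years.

2.79

Hydraulic gradient i = (179.03 − 177.83) / 621 = 1.2 / 621 = 0.001932.
Darcy flux q = K · i = 18.90 × 0.001932 = 0.03652 m/day.
Seepage velocity v = q / n_e = 0.03652 / 0.06 = 0.6087 m/day.
Travel time t = L / v = 621 / 0.6087 = 1020 days = 2.793 years.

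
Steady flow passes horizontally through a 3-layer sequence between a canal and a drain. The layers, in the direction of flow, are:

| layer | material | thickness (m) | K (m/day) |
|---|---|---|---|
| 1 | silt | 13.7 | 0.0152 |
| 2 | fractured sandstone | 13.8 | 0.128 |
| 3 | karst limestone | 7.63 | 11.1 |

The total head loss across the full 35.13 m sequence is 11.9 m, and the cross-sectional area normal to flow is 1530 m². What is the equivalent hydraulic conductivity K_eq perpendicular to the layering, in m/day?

0.0348

Flow is perpendicular to layering, so the layers act in series and the equivalent K is the thickness-weighted harmonic mean.
Total thickness L = 13.7 + 13.8 + 7.63 = 35.13 m.
Σ(b_i/K_i) = 13.7/0.0152 + 13.8/0.128 + 7.63/11.1 = 1010 d.
K_eq = L / Σ(b_i/K_i) = 35.13 / 1010 = 0.03479 m/day.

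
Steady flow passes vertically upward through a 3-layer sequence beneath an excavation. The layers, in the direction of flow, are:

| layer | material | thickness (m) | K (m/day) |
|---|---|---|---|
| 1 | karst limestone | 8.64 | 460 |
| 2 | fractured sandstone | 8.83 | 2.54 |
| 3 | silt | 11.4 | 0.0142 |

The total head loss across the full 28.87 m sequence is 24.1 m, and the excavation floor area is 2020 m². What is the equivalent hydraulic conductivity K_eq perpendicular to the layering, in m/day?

Flow is perpendicular to layering, so the layers act in series and the equivalent K is the thickness-weighted harmonic mean.
Total thickness L = 8.64 + 8.83 + 11.4 = 28.87 m.
Σ(b_i/K_i) = 8.64/460 + 8.83/2.54 + 11.4/0.0142 = 806.3 d.
K_eq = L / Σ(b_i/K_i) = 28.87 / 806.3 = 0.03580 m/day.

0.0358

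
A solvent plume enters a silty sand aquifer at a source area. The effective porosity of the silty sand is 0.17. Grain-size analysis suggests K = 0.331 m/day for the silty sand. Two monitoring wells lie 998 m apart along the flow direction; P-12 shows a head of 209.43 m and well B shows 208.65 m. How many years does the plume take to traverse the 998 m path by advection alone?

1800

Hydraulic gradient i = (209.43 − 208.65) / 998 = 0.78 / 998 = 0.0007816.
Darcy flux q = K · i = 0.3310 × 0.0007816 = 0.0002587 m/day.
Seepage velocity v = q / n_e = 0.0002587 / 0.17 = 0.001522 m/day.
Travel time t = L / v = 998 / 0.001522 = 6.558e+05 days = 1796 years.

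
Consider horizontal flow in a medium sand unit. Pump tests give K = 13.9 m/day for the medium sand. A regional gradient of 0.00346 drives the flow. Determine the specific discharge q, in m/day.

0.0481

Hydraulic gradient i = 0.00346.
Specific discharge q = K · i = 13.90 × 0.003460 = 0.04809 m/day.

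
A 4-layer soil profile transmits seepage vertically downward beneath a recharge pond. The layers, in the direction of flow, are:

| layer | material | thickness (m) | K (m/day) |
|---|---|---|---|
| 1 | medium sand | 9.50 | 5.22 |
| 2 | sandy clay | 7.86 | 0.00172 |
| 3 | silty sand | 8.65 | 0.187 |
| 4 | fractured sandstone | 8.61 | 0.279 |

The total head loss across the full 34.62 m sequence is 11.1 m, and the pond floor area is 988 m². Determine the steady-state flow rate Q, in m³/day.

2.36

Flow is perpendicular to layering, so the layers act in series and the equivalent K is the thickness-weighted harmonic mean.
Total thickness L = 9.50 + 7.86 + 8.65 + 8.61 = 34.62 m.
Σ(b_i/K_i) = 9.50/5.22 + 7.86/0.00172 + 8.65/0.187 + 8.61/0.279 = 4649 d.
K_eq = L / Σ(b_i/K_i) = 34.62 / 4649 = 0.007447 m/day.
Q = K_eq · A · (Δh/L) = 0.007447 × 988 × (11.1/34.62) = 2.359 m³/day.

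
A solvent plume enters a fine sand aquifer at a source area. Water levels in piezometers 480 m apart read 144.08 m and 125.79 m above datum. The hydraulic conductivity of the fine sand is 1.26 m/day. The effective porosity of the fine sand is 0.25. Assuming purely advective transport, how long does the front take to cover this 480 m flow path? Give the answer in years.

Hydraulic gradient i = (144.08 − 125.79) / 480 = 18.29 / 480 = 0.03810.
Darcy flux q = K · i = 1.260 × 0.03810 = 0.04801 m/day.
Seepage velocity v = q / n_e = 0.04801 / 0.25 = 0.1920 m/day.
Travel time t = L / v = 480 / 0.1920 = 2499 days = 6.843 years.

6.84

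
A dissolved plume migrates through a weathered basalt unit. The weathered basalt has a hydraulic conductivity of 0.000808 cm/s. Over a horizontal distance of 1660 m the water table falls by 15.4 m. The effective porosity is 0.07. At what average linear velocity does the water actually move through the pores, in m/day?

Convert K: 0.000808 cm/s × 864 = 0.6981 m/day.
Hydraulic gradient i = Δh / L = 15.4 / 1660 = 0.009277.
Darcy flux q = K · i = 0.6981 × 0.009277 = 0.006476 m/day.
Seepage velocity v = q / n_e = 0.006476 / 0.07 = 0.09252 m/day.

0.0925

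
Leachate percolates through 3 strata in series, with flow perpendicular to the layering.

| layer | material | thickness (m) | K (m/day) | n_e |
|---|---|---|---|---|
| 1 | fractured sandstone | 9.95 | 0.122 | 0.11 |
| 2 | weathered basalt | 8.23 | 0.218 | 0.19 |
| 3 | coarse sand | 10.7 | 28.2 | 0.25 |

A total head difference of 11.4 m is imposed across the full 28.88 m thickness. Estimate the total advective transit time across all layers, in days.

56.0

With flow normal to the layers, continuity requires the same specific discharge q through every layer.
Σ(b_i/K_i) = 9.95/0.122 + 8.23/0.218 + 10.7/28.2 = 119.7 d.
q = Δh / Σ(b_i/K_i) = 11.4 / 119.7 = 0.09525 m/day.
In each layer the seepage velocity is v_i = q/n_i, so the layer transit time is t_i = b_i·n_i / q:
  layer 1 (fractured sandstone): t_1 = 9.95 × 0.11 / 0.09525 = 11.49 d
  layer 2 (weathered basalt): t_2 = 8.23 × 0.19 / 0.09525 = 16.42 d
  layer 3 (coarse sand): t_3 = 10.7 × 0.25 / 0.09525 = 28.08 d
Total t = Σ t_i = 55.99 days.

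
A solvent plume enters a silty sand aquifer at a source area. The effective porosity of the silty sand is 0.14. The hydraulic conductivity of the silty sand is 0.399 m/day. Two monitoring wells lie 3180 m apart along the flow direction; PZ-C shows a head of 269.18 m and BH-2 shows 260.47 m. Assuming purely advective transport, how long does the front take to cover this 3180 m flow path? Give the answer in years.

1120

Hydraulic gradient i = (269.18 − 260.47) / 3180 = 8.71 / 3180 = 0.002739.
Darcy flux q = K · i = 0.3990 × 0.002739 = 0.001093 m/day.
Seepage velocity v = q / n_e = 0.001093 / 0.14 = 0.007806 m/day.
Travel time t = L / v = 3180 / 0.007806 = 4.074e+05 days = 1115 years.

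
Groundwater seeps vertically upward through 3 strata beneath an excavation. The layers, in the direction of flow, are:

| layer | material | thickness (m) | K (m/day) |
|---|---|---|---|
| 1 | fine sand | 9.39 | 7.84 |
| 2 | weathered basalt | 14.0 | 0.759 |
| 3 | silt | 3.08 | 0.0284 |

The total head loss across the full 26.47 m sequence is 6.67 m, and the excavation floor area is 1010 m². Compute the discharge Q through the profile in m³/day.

Flow is perpendicular to layering, so the layers act in series and the equivalent K is the thickness-weighted harmonic mean.
Total thickness L = 9.39 + 14.0 + 3.08 = 26.47 m.
Σ(b_i/K_i) = 9.39/7.84 + 14.0/0.759 + 3.08/0.0284 = 128.1 d.
K_eq = L / Σ(b_i/K_i) = 26.47 / 128.1 = 0.2066 m/day.
Q = K_eq · A · (Δh/L) = 0.2066 × 1010 × (6.67/26.47) = 52.59 m³/day.

52.6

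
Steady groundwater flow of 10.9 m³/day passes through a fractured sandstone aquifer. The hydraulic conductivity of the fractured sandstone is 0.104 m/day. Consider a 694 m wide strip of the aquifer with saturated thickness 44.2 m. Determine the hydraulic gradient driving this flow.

Cross-sectional area A = 694 × 44.2 = 30675 m².
From Q = K·A·i, i = Q / (K·A) = 10.9 / (0.1040 × 30675) = 0.003417.

0.00342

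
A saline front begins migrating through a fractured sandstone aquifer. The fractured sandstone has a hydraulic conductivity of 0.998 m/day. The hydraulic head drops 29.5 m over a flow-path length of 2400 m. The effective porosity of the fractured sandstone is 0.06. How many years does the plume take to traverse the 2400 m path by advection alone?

Hydraulic gradient i = Δh / L = 29.5 / 2400 = 0.01229.
Darcy flux q = K · i = 0.9980 × 0.01229 = 0.01227 m/day.
Seepage velocity v = q / n_e = 0.01227 / 0.06 = 0.2045 m/day.
Travel time t = L / v = 2400 / 0.2045 = 11739 days = 32.14 years.

32.1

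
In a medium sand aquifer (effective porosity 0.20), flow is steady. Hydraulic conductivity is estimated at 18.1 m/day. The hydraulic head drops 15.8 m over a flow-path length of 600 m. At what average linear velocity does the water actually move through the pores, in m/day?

Hydraulic gradient i = Δh / L = 15.8 / 600 = 0.02633.
Darcy flux q = K · i = 18.10 × 0.02633 = 0.4766 m/day.
Seepage velocity v = q / n_e = 0.4766 / 0.20 = 2.383 m/day.

2.38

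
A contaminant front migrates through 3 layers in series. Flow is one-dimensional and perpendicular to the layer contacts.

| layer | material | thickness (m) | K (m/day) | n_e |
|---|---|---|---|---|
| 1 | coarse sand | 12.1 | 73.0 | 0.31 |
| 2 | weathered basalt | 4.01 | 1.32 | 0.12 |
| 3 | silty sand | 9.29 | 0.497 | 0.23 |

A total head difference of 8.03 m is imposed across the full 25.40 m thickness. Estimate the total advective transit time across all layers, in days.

With flow normal to the layers, continuity requires the same specific discharge q through every layer.
Σ(b_i/K_i) = 12.1/73.0 + 4.01/1.32 + 9.29/0.497 = 21.90 d.
q = Δh / Σ(b_i/K_i) = 8.03 / 21.90 = 0.3667 m/day.
In each layer the seepage velocity is v_i = q/n_i, so the layer transit time is t_i = b_i·n_i / q:
  layer 1 (coarse sand): t_1 = 12.1 × 0.31 / 0.3667 = 10.23 d
  layer 2 (weathered basalt): t_2 = 4.01 × 0.12 / 0.3667 = 1.312 d
  layer 3 (silty sand): t_3 = 9.29 × 0.23 / 0.3667 = 5.826 d
Total t = Σ t_i = 17.37 days.

17.4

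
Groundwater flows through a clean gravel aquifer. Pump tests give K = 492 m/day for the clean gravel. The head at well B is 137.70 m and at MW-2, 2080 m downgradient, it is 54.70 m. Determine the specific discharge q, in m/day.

19.6

Hydraulic gradient i = (137.70 − 54.70) / 2080 = 83 / 2080 = 0.03990.
Specific discharge q = K · i = 492.0 × 0.03990 = 19.63 m/day.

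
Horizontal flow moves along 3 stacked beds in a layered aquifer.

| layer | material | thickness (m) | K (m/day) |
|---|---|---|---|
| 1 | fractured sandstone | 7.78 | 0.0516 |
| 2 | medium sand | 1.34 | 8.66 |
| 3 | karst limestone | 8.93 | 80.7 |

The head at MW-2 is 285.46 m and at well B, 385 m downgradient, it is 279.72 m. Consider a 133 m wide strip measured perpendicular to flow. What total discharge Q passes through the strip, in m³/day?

1450

Flow is parallel to layering, so each bed carries its own Darcy discharge and the transmissivities add.
Σ(K_i·b_i) = 0.0516×7.78 + 8.66×1.34 + 80.7×8.93 = 732.7 m²/day.
Hydraulic gradient i = (285.46 − 279.72) / 385 = 5.74 / 385 = 0.01491.
Q = Σ(K_i·b_i) · W · i = 732.7 × 133 × 0.01491 = 1453 m³/day.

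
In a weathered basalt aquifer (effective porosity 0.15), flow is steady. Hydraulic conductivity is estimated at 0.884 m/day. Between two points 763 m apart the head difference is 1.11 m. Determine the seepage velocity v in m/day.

0.00857

Hydraulic gradient i = Δh / L = 1.11 / 763 = 0.001455.
Darcy flux q = K · i = 0.8840 × 0.001455 = 0.001286 m/day.
Seepage velocity v = q / n_e = 0.001286 / 0.15 = 0.008574 m/day.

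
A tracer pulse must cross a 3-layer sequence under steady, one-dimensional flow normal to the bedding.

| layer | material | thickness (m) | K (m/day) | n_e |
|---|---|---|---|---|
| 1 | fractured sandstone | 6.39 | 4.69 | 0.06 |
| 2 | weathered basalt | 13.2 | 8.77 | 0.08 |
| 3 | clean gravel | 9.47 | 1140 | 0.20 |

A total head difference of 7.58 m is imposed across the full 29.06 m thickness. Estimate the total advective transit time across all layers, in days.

1.26

With flow normal to the layers, continuity requires the same specific discharge q through every layer.
Σ(b_i/K_i) = 6.39/4.69 + 13.2/8.77 + 9.47/1140 = 2.876 d.
q = Δh / Σ(b_i/K_i) = 7.58 / 2.876 = 2.636 m/day.
In each layer the seepage velocity is v_i = q/n_i, so the layer transit time is t_i = b_i·n_i / q:
  layer 1 (fractured sandstone): t_1 = 6.39 × 0.06 / 2.636 = 0.1455 d
  layer 2 (weathered basalt): t_2 = 13.2 × 0.08 / 2.636 = 0.4007 d
  layer 3 (clean gravel): t_3 = 9.47 × 0.20 / 2.636 = 0.7186 d
Total t = Σ t_i = 1.265 days.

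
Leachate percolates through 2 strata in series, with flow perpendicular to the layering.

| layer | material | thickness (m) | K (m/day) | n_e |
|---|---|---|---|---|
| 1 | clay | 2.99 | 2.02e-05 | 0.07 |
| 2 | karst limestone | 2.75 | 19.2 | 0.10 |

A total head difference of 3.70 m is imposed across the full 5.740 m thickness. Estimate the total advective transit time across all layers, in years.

53.0

With flow normal to the layers, continuity requires the same specific discharge q through every layer.
Σ(b_i/K_i) = 2.99/2.02e-05 + 2.75/19.2 = 1.480e+05 d.
q = Δh / Σ(b_i/K_i) = 3.70 / 1.480e+05 = 2.500e-05 m/day.
In each layer the seepage velocity is v_i = q/n_i, so the layer transit time is t_i = b_i·n_i / q:
  layer 1 (clay): t_1 = 2.99 × 0.07 / 2.500e-05 = 8373 d
  layer 2 (karst limestone): t_2 = 2.75 × 0.10 / 2.500e-05 = 11001 d
Total t = Σ t_i = 19375 days = 53.04 years.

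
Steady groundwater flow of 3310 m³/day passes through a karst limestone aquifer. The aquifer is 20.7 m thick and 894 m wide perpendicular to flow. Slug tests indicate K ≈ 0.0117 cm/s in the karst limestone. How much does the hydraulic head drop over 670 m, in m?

Convert K: 0.0117 cm/s × 864 = 10.11 m/day.
Cross-sectional area A = 894 × 20.7 = 18506 m².
From Q = K·A·i, i = Q / (K·A) = 3310 / (10.11 × 18506) = 0.01769.
Head loss Δh = i · L = 0.01769 × 670 = 11.85 m.

11.9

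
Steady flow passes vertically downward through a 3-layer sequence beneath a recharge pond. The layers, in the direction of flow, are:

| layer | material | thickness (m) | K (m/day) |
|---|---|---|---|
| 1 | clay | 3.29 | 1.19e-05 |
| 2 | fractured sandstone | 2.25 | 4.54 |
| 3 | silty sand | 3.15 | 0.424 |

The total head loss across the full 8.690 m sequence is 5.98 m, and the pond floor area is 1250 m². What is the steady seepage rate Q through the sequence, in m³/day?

Flow is perpendicular to layering, so the layers act in series and the equivalent K is the thickness-weighted harmonic mean.
Total thickness L = 3.29 + 2.25 + 3.15 = 8.690 m.
Σ(b_i/K_i) = 3.29/1.19e-05 + 2.25/4.54 + 3.15/0.424 = 2.765e+05 d.
K_eq = L / Σ(b_i/K_i) = 8.690 / 2.765e+05 = 3.143e-05 m/day.
Q = K_eq · A · (Δh/L) = 3.143e-05 × 1250 × (5.98/8.690) = 0.02704 m³/day.

0.0270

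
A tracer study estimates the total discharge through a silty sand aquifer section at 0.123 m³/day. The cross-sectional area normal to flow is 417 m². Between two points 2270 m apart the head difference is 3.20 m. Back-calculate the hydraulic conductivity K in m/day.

Hydraulic gradient i = Δh / L = 3.20 / 2270 = 0.001410.
From Q = K·A·i, K = Q / (A·i) = 0.123 / (417.0 × 0.001410) = 0.2092 m/day.

0.209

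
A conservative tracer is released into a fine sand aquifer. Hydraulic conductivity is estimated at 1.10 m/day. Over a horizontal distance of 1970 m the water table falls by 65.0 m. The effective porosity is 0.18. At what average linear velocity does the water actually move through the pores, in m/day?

Hydraulic gradient i = Δh / L = 65.0 / 1970 = 0.03299.
Darcy flux q = K · i = 1.100 × 0.03299 = 0.03629 m/day.
Seepage velocity v = q / n_e = 0.03629 / 0.18 = 0.2016 m/day.

0.202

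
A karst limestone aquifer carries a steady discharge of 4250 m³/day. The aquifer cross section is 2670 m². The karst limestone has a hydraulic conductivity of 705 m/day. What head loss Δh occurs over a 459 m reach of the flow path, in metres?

1.04

From Q = K·A·i, i = Q / (K·A) = 4250 / (705.0 × 2670) = 0.002258.
Head loss Δh = i · L = 0.002258 × 459 = 1.036 m.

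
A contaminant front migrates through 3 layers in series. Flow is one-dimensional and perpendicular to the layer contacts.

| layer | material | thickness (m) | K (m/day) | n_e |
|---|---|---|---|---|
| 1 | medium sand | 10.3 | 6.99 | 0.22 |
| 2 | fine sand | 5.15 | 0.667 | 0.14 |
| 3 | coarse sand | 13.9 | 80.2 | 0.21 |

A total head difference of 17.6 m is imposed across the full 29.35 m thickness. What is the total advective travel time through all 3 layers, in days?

With flow normal to the layers, continuity requires the same specific discharge q through every layer.
Σ(b_i/K_i) = 10.3/6.99 + 5.15/0.667 + 13.9/80.2 = 9.368 d.
q = Δh / Σ(b_i/K_i) = 17.6 / 9.368 = 1.879 m/day.
In each layer the seepage velocity is v_i = q/n_i, so the layer transit time is t_i = b_i·n_i / q:
  layer 1 (medium sand): t_1 = 10.3 × 0.22 / 1.879 = 1.206 d
  layer 2 (fine sand): t_2 = 5.15 × 0.14 / 1.879 = 0.3838 d
  layer 3 (coarse sand): t_3 = 13.9 × 0.21 / 1.879 = 1.554 d
Total t = Σ t_i = 3.144 days.

3.14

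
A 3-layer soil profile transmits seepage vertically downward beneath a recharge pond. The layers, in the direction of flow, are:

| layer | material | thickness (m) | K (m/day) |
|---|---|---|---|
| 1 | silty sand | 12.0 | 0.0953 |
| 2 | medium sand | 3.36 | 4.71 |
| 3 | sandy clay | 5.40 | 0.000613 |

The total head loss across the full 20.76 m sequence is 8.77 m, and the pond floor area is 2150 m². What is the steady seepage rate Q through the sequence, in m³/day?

Flow is perpendicular to layering, so the layers act in series and the equivalent K is the thickness-weighted harmonic mean.
Total thickness L = 12.0 + 3.36 + 5.40 = 20.76 m.
Σ(b_i/K_i) = 12.0/0.0953 + 3.36/4.71 + 5.40/0.000613 = 8936 d.
K_eq = L / Σ(b_i/K_i) = 20.76 / 8936 = 0.002323 m/day.
Q = K_eq · A · (Δh/L) = 0.002323 × 2150 × (8.77/20.76) = 2.110 m³/day.

2.11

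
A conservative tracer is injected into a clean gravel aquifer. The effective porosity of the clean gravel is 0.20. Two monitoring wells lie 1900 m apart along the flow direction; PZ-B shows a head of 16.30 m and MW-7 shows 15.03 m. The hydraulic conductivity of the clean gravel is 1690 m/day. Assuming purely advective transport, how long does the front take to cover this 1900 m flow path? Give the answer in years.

Hydraulic gradient i = (16.30 − 15.03) / 1900 = 1.27 / 1900 = 0.0006684.
Darcy flux q = K · i = 1690 × 0.0006684 = 1.130 m/day.
Seepage velocity v = q / n_e = 1.130 / 0.20 = 5.648 m/day.
Travel time t = L / v = 1900 / 5.648 = 336.4 days = 0.9210 years.

0.921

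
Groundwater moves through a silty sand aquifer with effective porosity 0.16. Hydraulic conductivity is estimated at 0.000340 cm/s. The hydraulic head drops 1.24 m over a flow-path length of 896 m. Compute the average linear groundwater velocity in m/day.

Convert K: 0.000340 cm/s × 864 = 0.2938 m/day.
Hydraulic gradient i = Δh / L = 1.24 / 896 = 0.001384.
Darcy flux q = K · i = 0.2938 × 0.001384 = 0.0004065 m/day.
Seepage velocity v = q / n_e = 0.0004065 / 0.16 = 0.002541 m/day.

0.00254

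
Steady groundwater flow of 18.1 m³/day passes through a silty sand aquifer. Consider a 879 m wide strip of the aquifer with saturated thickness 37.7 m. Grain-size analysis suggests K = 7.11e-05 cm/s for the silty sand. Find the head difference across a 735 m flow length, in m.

6.54

Convert K: 7.11e-05 cm/s × 864 = 0.06143 m/day.
Cross-sectional area A = 879 × 37.7 = 33138 m².
From Q = K·A·i, i = Q / (K·A) = 18.1 / (0.06143 × 33138) = 0.008891.
Head loss Δh = i · L = 0.008891 × 735 = 6.535 m.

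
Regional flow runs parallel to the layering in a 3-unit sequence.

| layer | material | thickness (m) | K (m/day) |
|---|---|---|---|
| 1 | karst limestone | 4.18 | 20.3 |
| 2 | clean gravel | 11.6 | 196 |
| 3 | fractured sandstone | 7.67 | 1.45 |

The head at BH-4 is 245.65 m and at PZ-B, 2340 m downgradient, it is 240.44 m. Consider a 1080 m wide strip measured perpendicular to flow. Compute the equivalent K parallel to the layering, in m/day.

101

Flow is parallel to layering, so each bed carries its own Darcy discharge and the transmissivities add.
Σ(K_i·b_i) = 20.3×4.18 + 196×11.6 + 1.45×7.67 = 2370 m²/day.
Total thickness b = 23.45 m, so K_eq = Σ(K_i·b_i)/b = 101.0 m/day.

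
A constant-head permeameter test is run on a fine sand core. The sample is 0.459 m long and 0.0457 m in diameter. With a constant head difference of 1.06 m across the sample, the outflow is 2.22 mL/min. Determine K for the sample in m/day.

Cross-sectional area A = π·(d/2)² = π × (0.0457/2)² = 0.001640 m².
Convert discharge: 2.22 mL/min = 3.700e-08 m³/s.
Darcy's law rearranged: K = Q·L / (A·Δh) = 3.700e-08 × 0.459 / (0.001640 × 1.06) = 9.768e-06 m/s = 0.8439 m/day.

0.844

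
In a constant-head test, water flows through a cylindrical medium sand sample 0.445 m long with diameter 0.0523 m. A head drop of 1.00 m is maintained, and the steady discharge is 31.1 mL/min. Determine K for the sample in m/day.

9.28

Cross-sectional area A = π·(d/2)² = π × (0.0523/2)² = 0.002148 m².
Convert discharge: 31.1 mL/min = 5.183e-07 m³/s.
Darcy's law rearranged: K = Q·L / (A·Δh) = 5.183e-07 × 0.445 / (0.002148 × 1.00) = 0.0001074 m/s = 9.277 m/day.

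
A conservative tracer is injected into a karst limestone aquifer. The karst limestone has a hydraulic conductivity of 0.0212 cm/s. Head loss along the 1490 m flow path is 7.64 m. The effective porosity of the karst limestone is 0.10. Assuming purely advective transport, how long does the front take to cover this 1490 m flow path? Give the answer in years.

Convert K: 0.0212 cm/s × 864 = 18.32 m/day.
Hydraulic gradient i = Δh / L = 7.64 / 1490 = 0.005128.
Darcy flux q = K · i = 18.32 × 0.005128 = 0.09392 m/day.
Seepage velocity v = q / n_e = 0.09392 / 0.10 = 0.9392 m/day.
Travel time t = L / v = 1490 / 0.9392 = 1586 days = 4.343 years.

4.34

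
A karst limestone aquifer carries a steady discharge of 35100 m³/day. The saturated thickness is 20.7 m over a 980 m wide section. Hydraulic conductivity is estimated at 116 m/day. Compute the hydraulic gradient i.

0.0149

Cross-sectional area A = 980 × 20.7 = 20286 m².
From Q = K·A·i, i = Q / (K·A) = 35100 / (116.0 × 20286) = 0.01492.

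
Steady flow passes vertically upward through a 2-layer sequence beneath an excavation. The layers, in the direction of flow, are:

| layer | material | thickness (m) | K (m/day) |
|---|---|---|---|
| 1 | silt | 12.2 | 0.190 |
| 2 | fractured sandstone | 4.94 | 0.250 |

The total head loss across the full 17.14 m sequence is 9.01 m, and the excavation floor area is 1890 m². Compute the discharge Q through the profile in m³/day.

203

Flow is perpendicular to layering, so the layers act in series and the equivalent K is the thickness-weighted harmonic mean.
Total thickness L = 12.2 + 4.94 = 17.14 m.
Σ(b_i/K_i) = 12.2/0.190 + 4.94/0.250 = 83.97 d.
K_eq = L / Σ(b_i/K_i) = 17.14 / 83.97 = 0.2041 m/day.
Q = K_eq · A · (Δh/L) = 0.2041 × 1890 × (9.01/17.14) = 202.8 m³/day.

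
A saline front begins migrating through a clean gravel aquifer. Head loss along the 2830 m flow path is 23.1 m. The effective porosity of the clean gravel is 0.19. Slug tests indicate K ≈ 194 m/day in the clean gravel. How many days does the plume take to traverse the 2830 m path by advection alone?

340

Hydraulic gradient i = Δh / L = 23.1 / 2830 = 0.008163.
Darcy flux q = K · i = 194.0 × 0.008163 = 1.584 m/day.
Seepage velocity v = q / n_e = 1.584 / 0.19 = 8.334 m/day.
Travel time t = L / v = 2830 / 8.334 = 339.6 days.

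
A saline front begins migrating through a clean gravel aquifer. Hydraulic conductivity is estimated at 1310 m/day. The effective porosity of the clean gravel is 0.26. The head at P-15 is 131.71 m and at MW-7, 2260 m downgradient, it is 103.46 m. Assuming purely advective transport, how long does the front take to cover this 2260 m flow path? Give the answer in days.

Hydraulic gradient i = (131.71 − 103.46) / 2260 = 28.25 / 2260 = 0.01250.
Darcy flux q = K · i = 1310 × 0.01250 = 16.38 m/day.
Seepage velocity v = q / n_e = 16.38 / 0.26 = 62.98 m/day.
Travel time t = L / v = 2260 / 62.98 = 35.88 days.

35.9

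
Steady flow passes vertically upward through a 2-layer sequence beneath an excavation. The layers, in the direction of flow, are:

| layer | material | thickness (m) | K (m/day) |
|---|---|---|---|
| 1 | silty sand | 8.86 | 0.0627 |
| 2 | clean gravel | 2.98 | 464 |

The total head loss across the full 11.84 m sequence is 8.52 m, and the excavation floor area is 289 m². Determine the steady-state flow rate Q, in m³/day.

17.4

Flow is perpendicular to layering, so the layers act in series and the equivalent K is the thickness-weighted harmonic mean.
Total thickness L = 8.86 + 2.98 = 11.84 m.
Σ(b_i/K_i) = 8.86/0.0627 + 2.98/464 = 141.3 d.
K_eq = L / Σ(b_i/K_i) = 11.84 / 141.3 = 0.08378 m/day.
Q = K_eq · A · (Δh/L) = 0.08378 × 289 × (8.52/11.84) = 17.42 m³/day.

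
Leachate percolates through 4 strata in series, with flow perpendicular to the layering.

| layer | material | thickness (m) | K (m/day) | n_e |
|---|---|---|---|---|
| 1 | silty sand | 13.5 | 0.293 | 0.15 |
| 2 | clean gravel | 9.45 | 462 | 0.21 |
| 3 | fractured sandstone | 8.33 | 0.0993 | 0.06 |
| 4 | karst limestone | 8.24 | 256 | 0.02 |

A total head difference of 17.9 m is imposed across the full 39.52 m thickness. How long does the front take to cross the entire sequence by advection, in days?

With flow normal to the layers, continuity requires the same specific discharge q through every layer.
Σ(b_i/K_i) = 13.5/0.293 + 9.45/462 + 8.33/0.0993 + 8.24/256 = 130.0 d.
q = Δh / Σ(b_i/K_i) = 17.9 / 130.0 = 0.1377 m/day.
In each layer the seepage velocity is v_i = q/n_i, so the layer transit time is t_i = b_i·n_i / q:
  layer 1 (silty sand): t_1 = 13.5 × 0.15 / 0.1377 = 14.71 d
  layer 2 (clean gravel): t_2 = 9.45 × 0.21 / 0.1377 = 14.41 d
  layer 3 (fractured sandstone): t_3 = 8.33 × 0.06 / 0.1377 = 3.630 d
  layer 4 (karst limestone): t_4 = 8.24 × 0.02 / 0.1377 = 1.197 d
Total t = Σ t_i = 33.95 days.

33.9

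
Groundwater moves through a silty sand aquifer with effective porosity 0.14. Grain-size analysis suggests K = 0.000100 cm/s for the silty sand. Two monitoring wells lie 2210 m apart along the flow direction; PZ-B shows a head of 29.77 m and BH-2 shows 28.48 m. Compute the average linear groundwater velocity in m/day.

Convert K: 0.000100 cm/s × 864 = 0.08640 m/day.
Hydraulic gradient i = (29.77 − 28.48) / 2210 = 1.29 / 2210 = 0.0005837.
Darcy flux q = K · i = 0.08640 × 0.0005837 = 5.043e-05 m/day.
Seepage velocity v = q / n_e = 5.043e-05 / 0.14 = 0.0003602 m/day.

0.000360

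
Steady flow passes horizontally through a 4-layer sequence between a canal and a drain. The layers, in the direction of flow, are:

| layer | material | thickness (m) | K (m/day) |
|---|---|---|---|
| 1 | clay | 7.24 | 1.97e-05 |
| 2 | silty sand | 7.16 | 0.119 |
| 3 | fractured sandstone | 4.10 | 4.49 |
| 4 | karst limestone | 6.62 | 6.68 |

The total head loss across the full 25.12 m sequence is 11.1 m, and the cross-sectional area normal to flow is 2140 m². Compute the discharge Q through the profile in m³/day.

Flow is perpendicular to layering, so the layers act in series and the equivalent K is the thickness-weighted harmonic mean.
Total thickness L = 7.24 + 7.16 + 4.10 + 6.62 = 25.12 m.
Σ(b_i/K_i) = 7.24/1.97e-05 + 7.16/0.119 + 4.10/4.49 + 6.62/6.68 = 3.676e+05 d.
K_eq = L / Σ(b_i/K_i) = 25.12 / 3.676e+05 = 6.834e-05 m/day.
Q = K_eq · A · (Δh/L) = 6.834e-05 × 2140 × (11.1/25.12) = 0.06462 m³/day.

0.0646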